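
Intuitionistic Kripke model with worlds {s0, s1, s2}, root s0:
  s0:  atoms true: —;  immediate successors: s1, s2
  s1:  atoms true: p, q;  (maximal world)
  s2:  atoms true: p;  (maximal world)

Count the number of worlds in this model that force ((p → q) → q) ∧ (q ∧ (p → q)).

1

s0: does not force it — s0 ⊮ ((p → q) → q) ∧ (q ∧ (p → q)) since s0 fails q ∧ (p → q).
s1: forces it.
s2: does not force it — s2 ⊮ ((p → q) → q) ∧ (q ∧ (p → q)) since s2 fails q ∧ (p → q).
Worlds forcing the formula: {s1}.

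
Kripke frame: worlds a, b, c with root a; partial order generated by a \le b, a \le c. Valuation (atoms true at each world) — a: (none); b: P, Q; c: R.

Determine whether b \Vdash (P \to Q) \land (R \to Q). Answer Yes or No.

Yes

b \Vdash (P \to Q) \land (R \to Q) since b forces both conjuncts.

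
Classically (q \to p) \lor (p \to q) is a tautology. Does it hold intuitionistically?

This is the Gödel–Dummett linearity axiom, which is not intuitionistically valid.
A Kripke countermodel: worlds s0, s1, s2; order generated by s0 \le s1, s0 \le s2; atoms true at each world — s0:{}; s1:{q}; s2:{p}.
s0 \nVdash (q \to p) \lor (p \to q): neither disjunct is forced at s0.
s0 \nVdash q \to p: at the accessible world s1, s1 \Vdash q but s1 \nVdash p.
s1 lacks atom p, so s1 \nVdash p.
So the root s0 does not force the formula.

No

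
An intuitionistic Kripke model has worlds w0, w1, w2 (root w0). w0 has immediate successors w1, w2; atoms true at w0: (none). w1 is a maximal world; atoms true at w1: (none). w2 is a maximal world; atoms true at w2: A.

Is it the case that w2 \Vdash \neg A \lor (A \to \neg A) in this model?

w2 \nVdash \neg A \lor (A \to \neg A): neither disjunct is forced at w2.
w2 \nVdash \neg A since w2 is accessible from w2 and w2 \Vdash A.

No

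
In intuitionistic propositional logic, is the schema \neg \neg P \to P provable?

No

This is double-negation elimination, which is not intuitionistically valid.
A Kripke countermodel: worlds u0, u1; order generated by u0 \le u1; atoms true at each world — u0:{}; u1:{P}.
u0 \nVdash \neg \neg P \to P: already at u0 itself, u0 \Vdash \neg \neg P but u0 \nVdash P.
u0 lacks atom P, so u0 \nVdash P.
So the root u0 does not force the formula.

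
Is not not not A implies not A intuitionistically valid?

Yes

This is triple-negation reduction, which is intuitionistically derivable.
Assume not not not A and suppose A. Then not not A (double-negation introduction), contradicting not not not A. So not A.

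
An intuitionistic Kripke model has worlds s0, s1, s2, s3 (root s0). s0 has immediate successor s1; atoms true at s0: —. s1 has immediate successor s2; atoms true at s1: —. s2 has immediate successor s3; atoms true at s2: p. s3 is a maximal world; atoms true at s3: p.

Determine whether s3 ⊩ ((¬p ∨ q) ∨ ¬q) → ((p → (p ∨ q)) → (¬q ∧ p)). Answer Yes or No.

Yes

s3 ⊩ ((¬p ∨ q) ∨ ¬q) → ((p → (p ∨ q)) → (¬q ∧ p)): every world accessible from s3 that forces (¬p ∨ q) ∨ ¬q (namely s3) also forces (p → (p ∨ q)) → (¬q ∧ p).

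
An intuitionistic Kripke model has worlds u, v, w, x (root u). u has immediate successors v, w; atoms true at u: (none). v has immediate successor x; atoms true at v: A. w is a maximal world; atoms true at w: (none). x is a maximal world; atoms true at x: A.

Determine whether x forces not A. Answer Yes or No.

No

x does not force not A since x is accessible from x and x forces A.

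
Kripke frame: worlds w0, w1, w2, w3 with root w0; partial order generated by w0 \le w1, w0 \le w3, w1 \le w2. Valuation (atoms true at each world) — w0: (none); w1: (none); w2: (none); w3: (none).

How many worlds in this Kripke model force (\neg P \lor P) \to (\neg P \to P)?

0

w0: does not force it — w0 \nVdash (\neg P \lor P) \to (\neg P \to P): already at w0 itself, w0 \Vdash \neg P \lor P but w0 \nVdash \neg P \to P.
w1: does not force it.
w2: does not force it.
w3: does not force it.
Worlds forcing the formula: { }.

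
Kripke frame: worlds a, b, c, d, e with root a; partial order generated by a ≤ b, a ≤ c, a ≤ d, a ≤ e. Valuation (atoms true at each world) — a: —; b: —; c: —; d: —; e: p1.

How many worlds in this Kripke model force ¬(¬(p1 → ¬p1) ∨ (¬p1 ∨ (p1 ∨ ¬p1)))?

0

a: does not force it — a ⊮ ¬(¬(p1 → ¬p1) ∨ (¬p1 ∨ (p1 ∨ ¬p1))) since b is accessible from a and b ⊩ ¬(p1 → ¬p1) ∨ (¬p1 ∨ (p1 ∨ ¬p1)).
b: does not force it — b ⊮ ¬(¬(p1 → ¬p1) ∨ (¬p1 ∨ (p1 ∨ ¬p1))) since b is accessible from b and b ⊩ ¬(p1 → ¬p1) ∨ (¬p1 ∨ (p1 ∨ ¬p1)).
c: does not force it — c ⊮ ¬(¬(p1 → ¬p1) ∨ (¬p1 ∨ (p1 ∨ ¬p1))) since c is accessible from c and c ⊩ ¬(p1 → ¬p1) ∨ (¬p1 ∨ (p1 ∨ ¬p1)).
d: does not force it.
e: does not force it.
Worlds forcing the formula: { }.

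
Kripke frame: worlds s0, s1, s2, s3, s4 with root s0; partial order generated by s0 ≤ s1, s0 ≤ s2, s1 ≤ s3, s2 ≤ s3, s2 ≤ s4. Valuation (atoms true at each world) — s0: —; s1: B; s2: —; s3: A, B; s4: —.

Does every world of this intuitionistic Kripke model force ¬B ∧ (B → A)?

No

Not every world: s0 ⊮ ¬B ∧ (B → A).
s0 ⊮ ¬B ∧ (B → A) since s0 fails ¬B.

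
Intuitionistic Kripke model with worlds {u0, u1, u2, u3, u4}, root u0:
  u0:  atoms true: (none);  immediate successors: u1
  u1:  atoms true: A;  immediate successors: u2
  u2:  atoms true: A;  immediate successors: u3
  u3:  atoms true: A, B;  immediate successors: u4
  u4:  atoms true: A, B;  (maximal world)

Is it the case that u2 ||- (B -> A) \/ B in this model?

u2 ||- (B -> A) \/ B via the disjunct B -> A.

Yes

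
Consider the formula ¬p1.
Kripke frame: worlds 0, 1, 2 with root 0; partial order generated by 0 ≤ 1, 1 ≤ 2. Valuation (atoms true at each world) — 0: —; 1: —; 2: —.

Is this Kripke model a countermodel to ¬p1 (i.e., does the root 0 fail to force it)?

No

0 ⊩ ¬p1: no world accessible from 0 forces p1.
So the root 0 forces ¬p1; the model is not a countermodel.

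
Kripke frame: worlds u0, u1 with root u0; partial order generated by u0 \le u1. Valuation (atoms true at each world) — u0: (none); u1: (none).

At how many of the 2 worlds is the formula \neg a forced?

u0: forces it.
u1: forces it.
Worlds forcing the formula: {u0, u1}.

2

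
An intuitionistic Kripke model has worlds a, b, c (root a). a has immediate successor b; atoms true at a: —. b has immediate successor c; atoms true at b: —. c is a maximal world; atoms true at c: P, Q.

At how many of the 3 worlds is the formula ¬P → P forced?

3

a: forces it.
b: forces it.
c: forces it.
Worlds forcing the formula: {a, b, c}.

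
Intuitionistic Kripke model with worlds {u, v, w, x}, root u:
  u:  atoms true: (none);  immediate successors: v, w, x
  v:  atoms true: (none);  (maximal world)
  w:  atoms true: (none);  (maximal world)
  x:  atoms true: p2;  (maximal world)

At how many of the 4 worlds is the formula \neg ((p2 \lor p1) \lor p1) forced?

2

u: does not force it — u \nVdash \neg ((p2 \lor p1) \lor p1) since x is accessible from u and x \Vdash (p2 \lor p1) \lor p1.
v: forces it.
w: forces it.
x: does not force it.
Worlds forcing the formula: {v, w}.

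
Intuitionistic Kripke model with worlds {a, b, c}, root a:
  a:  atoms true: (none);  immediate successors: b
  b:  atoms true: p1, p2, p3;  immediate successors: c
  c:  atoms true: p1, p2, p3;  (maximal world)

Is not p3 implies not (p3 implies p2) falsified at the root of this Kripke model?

No

a forces not p3 implies not (p3 implies p2) vacuously: no world accessible from a forces the antecedent not p3.
So the root a forces not p3 implies not (p3 implies p2); the model is not a countermodel.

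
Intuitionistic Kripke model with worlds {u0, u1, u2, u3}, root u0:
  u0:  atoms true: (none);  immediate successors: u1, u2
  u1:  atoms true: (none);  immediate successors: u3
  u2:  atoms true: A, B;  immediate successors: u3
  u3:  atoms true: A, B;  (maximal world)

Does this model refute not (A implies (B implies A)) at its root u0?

u0 does not force not (A implies (B implies A)) since u0 is accessible from u0 and u0 forces A implies (B implies A).
u0 forces A implies (B implies A): every world accessible from u0 that forces A (namely u2, u3) also forces B implies A.
So the root u0 does not force not (A implies (B implies A)); the model is a countermodel.

Yes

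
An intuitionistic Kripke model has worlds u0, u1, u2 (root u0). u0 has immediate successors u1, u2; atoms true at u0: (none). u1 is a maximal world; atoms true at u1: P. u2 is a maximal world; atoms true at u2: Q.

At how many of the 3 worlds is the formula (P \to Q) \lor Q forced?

1

u0: does not force it — u0 \nVdash (P \to Q) \lor Q: neither disjunct is forced at u0.
u1: does not force it — u1 \nVdash (P \to Q) \lor Q: neither disjunct is forced at u1.
u2: forces it.
Worlds forcing the formula: {u2}.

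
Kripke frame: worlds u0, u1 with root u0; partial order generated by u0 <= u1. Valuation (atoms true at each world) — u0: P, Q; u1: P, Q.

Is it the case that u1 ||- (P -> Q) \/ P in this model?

Yes

u1 ||- (P -> Q) \/ P via the disjunct P -> Q.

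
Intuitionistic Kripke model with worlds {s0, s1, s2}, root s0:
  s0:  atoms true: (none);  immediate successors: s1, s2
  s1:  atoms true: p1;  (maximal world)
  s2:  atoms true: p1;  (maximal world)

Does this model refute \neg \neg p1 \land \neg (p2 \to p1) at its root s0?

Yes

s0 \nVdash \neg \neg p1 \land \neg (p2 \to p1) since s0 fails \neg (p2 \to p1).
So the root s0 does not force \neg \neg p1 \land \neg (p2 \to p1); the model is a countermodel.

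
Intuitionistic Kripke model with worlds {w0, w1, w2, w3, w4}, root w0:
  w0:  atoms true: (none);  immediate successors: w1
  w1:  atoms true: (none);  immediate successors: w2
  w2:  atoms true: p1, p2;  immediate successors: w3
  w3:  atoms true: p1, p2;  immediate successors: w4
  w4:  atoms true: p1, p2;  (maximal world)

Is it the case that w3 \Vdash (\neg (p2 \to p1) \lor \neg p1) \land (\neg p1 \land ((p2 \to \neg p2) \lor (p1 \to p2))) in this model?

w3 \nVdash (\neg (p2 \to p1) \lor \neg p1) \land (\neg p1 \land ((p2 \to \neg p2) \lor (p1 \to p2))) since w3 fails \neg (p2 \to p1) \lor \neg p1.

No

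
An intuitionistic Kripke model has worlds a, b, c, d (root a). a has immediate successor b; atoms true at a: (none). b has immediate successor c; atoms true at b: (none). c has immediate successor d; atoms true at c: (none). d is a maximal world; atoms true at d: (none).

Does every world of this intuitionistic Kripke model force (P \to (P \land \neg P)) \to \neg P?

Yes

a \Vdash (P \to (P \land \neg P)) \to \neg P: every world accessible from a that forces P \to (P \land \neg P) (namely a, b, c, d) also forces \neg P.
Since the root a forces (P \to (P \land \neg P)) \to \neg P and forcing is persistent (monotone upward), every world forces it.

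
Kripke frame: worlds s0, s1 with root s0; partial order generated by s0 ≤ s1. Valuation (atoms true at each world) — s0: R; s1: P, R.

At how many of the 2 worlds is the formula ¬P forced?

s0: does not force it — s0 ⊮ ¬P since s1 is accessible from s0 and s1 ⊩ P.
s1: does not force it.
Worlds forcing the formula: { }.

0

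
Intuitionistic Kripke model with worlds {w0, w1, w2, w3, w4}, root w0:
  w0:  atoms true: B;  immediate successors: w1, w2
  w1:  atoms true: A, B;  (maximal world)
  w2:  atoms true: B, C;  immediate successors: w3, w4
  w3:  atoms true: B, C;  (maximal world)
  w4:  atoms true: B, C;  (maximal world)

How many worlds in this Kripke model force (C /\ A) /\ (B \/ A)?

w0: does not force it — w0 ||-/- (C /\ A) /\ (B \/ A) since w0 fails C /\ A.
w1: does not force it — w1 ||-/- (C /\ A) /\ (B \/ A) since w1 fails C /\ A.
w2: does not force it.
w3: does not force it.
w4: does not force it.
Worlds forcing the formula: { }.

0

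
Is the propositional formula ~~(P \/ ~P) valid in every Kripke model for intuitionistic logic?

Yes

This is the double negation of excluded middle, which is intuitionistically derivable.
Assuming ~(P \/ ~P): from P we'd get P \/ ~P, so ~P; but then P \/ ~P again — contradiction. Hence ~~(P \/ ~P).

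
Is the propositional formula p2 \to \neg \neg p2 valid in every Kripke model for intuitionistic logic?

This is double-negation introduction, which is intuitionistically derivable.
If a world forces p2 then every accessible world forces p2 (persistence), so none forces \neg p2; hence \neg \neg p2.

Yes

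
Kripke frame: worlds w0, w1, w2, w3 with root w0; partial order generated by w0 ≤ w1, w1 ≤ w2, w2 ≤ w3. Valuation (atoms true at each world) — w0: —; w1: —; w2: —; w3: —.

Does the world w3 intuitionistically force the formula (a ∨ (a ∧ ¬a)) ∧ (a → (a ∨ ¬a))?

w3 ⊮ (a ∨ (a ∧ ¬a)) ∧ (a → (a ∨ ¬a)) since w3 fails a ∨ (a ∧ ¬a).

No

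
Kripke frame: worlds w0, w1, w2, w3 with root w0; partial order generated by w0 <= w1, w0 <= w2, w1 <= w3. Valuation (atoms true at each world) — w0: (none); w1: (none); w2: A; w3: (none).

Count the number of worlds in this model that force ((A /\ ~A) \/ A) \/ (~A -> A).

w0: does not force it — w0 ||-/- ((A /\ ~A) \/ A) \/ (~A -> A): neither disjunct is forced at w0.
w1: does not force it.
w2: forces it.
w3: does not force it.
Worlds forcing the formula: {w2}.

1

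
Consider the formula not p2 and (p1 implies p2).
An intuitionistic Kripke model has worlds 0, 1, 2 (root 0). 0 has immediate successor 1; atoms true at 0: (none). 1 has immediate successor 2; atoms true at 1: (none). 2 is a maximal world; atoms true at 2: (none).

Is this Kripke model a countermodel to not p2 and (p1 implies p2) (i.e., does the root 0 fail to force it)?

No

0 forces not p2 and (p1 implies p2) since 0 forces both conjuncts.
So the root 0 forces not p2 and (p1 implies p2); the model is not a countermodel.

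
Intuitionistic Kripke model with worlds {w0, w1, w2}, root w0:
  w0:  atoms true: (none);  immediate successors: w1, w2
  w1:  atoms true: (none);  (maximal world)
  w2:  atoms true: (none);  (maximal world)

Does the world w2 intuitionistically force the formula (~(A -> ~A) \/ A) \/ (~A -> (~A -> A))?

No

w2 ||-/- (~(A -> ~A) \/ A) \/ (~A -> (~A -> A)): neither disjunct is forced at w2.
w2 ||-/- ~(A -> ~A) \/ A: neither disjunct is forced at w2.
w2 ||-/- ~(A -> ~A) since w2 is accessible from w2 and w2 ||- A -> ~A.
w2 ||- A -> ~A vacuously: no world accessible from w2 forces the antecedent A.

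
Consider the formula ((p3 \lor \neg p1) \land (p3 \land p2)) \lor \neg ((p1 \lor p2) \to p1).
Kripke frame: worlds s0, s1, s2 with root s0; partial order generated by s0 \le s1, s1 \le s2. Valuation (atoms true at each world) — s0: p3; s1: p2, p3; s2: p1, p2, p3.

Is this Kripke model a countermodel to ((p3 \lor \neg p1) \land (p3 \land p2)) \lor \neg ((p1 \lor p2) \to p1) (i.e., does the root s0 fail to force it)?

s0 \nVdash ((p3 \lor \neg p1) \land (p3 \land p2)) \lor \neg ((p1 \lor p2) \to p1): neither disjunct is forced at s0.
s0 \nVdash (p3 \lor \neg p1) \land (p3 \land p2) since s0 fails p3 \land p2.
So the root s0 does not force ((p3 \lor \neg p1) \land (p3 \land p2)) \lor \neg ((p1 \lor p2) \to p1); the model is a countermodel.

Yes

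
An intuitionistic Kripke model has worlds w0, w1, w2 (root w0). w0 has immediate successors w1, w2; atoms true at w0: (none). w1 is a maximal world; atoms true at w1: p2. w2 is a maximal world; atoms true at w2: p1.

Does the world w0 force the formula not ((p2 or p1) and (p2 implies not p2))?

w0 does not force not ((p2 or p1) and (p2 implies not p2)) since w2 is accessible from w0 and w2 forces (p2 or p1) and (p2 implies not p2).
w2 forces (p2 or p1) and (p2 implies not p2) since w2 forces both conjuncts.

No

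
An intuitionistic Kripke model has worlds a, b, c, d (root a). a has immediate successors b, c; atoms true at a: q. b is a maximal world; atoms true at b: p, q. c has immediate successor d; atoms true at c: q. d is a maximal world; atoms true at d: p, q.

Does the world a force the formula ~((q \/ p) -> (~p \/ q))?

No

a ||-/- ~((q \/ p) -> (~p \/ q)) since a is accessible from a and a ||- (q \/ p) -> (~p \/ q).
a ||- (q \/ p) -> (~p \/ q): every world accessible from a that forces q \/ p (namely a, b, c, d) also forces ~p \/ q.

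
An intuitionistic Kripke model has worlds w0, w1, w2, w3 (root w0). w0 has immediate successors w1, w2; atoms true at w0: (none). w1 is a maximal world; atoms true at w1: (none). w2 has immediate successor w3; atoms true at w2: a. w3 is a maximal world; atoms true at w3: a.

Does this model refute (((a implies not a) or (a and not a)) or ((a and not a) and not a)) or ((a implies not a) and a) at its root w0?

w0 does not force (((a implies not a) or (a and not a)) or ((a and not a) and not a)) or ((a implies not a) and a): neither disjunct is forced at w0.
w0 does not force ((a implies not a) or (a and not a)) or ((a and not a) and not a): neither disjunct is forced at w0.
w0 does not force (a implies not a) or (a and not a): neither disjunct is forced at w0.
w0 does not force a implies not a: at the accessible world w2, w2 forces a but w2 does not force not a.
So the root w0 does not force (((a implies not a) or (a and not a)) or ((a and not a) and not a)) or ((a implies not a) and a); the model is a countermodel.

Yes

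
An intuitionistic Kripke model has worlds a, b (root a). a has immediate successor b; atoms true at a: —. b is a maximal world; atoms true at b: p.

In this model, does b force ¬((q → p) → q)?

b ⊩ ¬((q → p) → q): no world accessible from b forces (q → p) → q.

Yes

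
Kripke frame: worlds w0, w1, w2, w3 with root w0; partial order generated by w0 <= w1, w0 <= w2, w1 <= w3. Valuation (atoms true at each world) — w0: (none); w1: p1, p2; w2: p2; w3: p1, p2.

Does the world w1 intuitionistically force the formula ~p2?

w1 ||-/- ~p2 since w1 is accessible from w1 and w1 ||- p2.

No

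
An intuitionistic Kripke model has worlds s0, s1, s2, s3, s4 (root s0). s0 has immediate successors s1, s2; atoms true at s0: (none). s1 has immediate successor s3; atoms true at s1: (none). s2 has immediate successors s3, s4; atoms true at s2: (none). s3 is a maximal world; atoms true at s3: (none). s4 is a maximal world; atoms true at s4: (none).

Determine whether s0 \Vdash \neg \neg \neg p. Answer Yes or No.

Yes

s0 \Vdash \neg \neg \neg p: no world accessible from s0 forces \neg \neg p.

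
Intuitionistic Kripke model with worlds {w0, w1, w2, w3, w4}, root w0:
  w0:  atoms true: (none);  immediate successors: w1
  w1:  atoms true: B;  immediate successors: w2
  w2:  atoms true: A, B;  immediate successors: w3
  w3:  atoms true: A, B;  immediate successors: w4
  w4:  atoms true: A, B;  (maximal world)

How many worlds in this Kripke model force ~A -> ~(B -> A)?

w0: forces it.
w1: forces it.
w2: forces it.
w3: forces it.
w4: forces it.
Worlds forcing the formula: {w0, w1, w2, w3, w4}.

5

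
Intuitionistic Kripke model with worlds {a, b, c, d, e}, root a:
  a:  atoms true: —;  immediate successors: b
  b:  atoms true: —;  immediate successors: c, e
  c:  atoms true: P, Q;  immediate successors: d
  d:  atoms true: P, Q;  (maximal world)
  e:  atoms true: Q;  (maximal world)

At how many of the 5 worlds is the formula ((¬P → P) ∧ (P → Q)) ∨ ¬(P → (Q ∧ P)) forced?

2

a: does not force it — a ⊮ ((¬P → P) ∧ (P → Q)) ∨ ¬(P → (Q ∧ P)): neither disjunct is forced at a.
b: does not force it — b ⊮ ((¬P → P) ∧ (P → Q)) ∨ ¬(P → (Q ∧ P)): neither disjunct is forced at b.
c: forces it.
d: forces it.
e: does not force it — e ⊮ ((¬P → P) ∧ (P → Q)) ∨ ¬(P → (Q ∧ P)): neither disjunct is forced at e.
Worlds forcing the formula: {c, d}.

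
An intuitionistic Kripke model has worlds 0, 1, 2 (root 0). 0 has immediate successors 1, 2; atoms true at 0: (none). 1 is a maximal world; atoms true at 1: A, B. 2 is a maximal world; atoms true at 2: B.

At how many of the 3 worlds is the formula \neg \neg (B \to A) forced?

1

0: does not force it — 0 \nVdash \neg \neg (B \to A) since 2 is accessible from 0 and 2 \Vdash \neg (B \to A).
1: forces it.
2: does not force it — 2 \nVdash \neg \neg (B \to A) since 2 is accessible from 2 and 2 \Vdash \neg (B \to A).
Worlds forcing the formula: {1}.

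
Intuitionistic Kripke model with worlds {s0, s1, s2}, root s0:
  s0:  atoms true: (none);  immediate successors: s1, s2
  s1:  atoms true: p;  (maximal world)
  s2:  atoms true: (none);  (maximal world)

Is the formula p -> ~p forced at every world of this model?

No

Not every world: s0 ||-/- p -> ~p.
s0 ||-/- p -> ~p: at the accessible world s1, s1 ||- p but s1 ||-/- ~p.
s1 ||-/- ~p since s1 is accessible from s1 and s1 ||- p.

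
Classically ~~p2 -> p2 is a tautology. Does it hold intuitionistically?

No

This is double-negation elimination, which is not intuitionistically valid.
A Kripke countermodel: worlds u, v; order generated by u <= v; atoms true at each world — u:{}; v:{p2}.
u ||-/- ~~p2 -> p2: already at u itself, u ||- ~~p2 but u ||-/- p2.
u lacks atom p2, so u ||-/- p2.
So the root u does not force the formula.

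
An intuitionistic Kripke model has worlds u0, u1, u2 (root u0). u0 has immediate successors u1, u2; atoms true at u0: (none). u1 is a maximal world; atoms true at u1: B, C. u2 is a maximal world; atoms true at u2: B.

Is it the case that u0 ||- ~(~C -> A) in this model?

u0 ||-/- ~(~C -> A) since u1 is accessible from u0 and u1 ||- ~C -> A.
u1 ||- ~C -> A vacuously: no world accessible from u1 forces the antecedent ~C.

No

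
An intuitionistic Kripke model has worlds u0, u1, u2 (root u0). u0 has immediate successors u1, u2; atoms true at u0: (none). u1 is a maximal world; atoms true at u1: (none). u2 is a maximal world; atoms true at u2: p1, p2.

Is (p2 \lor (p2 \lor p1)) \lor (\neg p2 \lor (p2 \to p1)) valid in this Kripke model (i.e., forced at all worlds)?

Yes

u0 \Vdash (p2 \lor (p2 \lor p1)) \lor (\neg p2 \lor (p2 \to p1)) via the disjunct \neg p2 \lor (p2 \to p1).
Since the root u0 forces (p2 \lor (p2 \lor p1)) \lor (\neg p2 \lor (p2 \to p1)) and forcing is persistent (monotone upward), every world forces it.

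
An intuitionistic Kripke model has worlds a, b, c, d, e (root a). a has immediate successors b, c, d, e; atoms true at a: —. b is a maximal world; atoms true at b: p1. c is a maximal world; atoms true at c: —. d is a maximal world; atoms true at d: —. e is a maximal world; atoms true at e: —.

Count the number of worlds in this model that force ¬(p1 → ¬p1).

a: does not force it — a ⊮ ¬(p1 → ¬p1) since c is accessible from a and c ⊩ p1 → ¬p1.
b: forces it.
c: does not force it — c ⊮ ¬(p1 → ¬p1) since c is accessible from c and c ⊩ p1 → ¬p1.
d: does not force it.
e: does not force it.
Worlds forcing the formula: {b}.

1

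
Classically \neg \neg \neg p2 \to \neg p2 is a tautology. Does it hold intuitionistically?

Yes

This is triple-negation reduction, which is intuitionistically derivable.
Assume \neg \neg \neg p2 and suppose p2. Then \neg \neg p2 (double-negation introduction), contradicting \neg \neg \neg p2. So \neg p2.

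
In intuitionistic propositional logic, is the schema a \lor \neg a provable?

This is the law of excluded middle, which is not intuitionistically valid.
A Kripke countermodel: worlds 0, 1; order generated by 0 \le 1; atoms true at each world — 0:{}; 1:{a}.
0 \nVdash a \lor \neg a: neither disjunct is forced at 0.
0 lacks atom a, so 0 \nVdash a.
So the root 0 does not force the formula.

No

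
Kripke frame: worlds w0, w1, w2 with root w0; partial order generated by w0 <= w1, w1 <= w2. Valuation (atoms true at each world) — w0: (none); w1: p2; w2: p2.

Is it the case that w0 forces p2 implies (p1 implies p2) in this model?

w0 forces p2 implies (p1 implies p2): every world accessible from w0 that forces p2 (namely w1, w2) also forces p1 implies p2.

Yes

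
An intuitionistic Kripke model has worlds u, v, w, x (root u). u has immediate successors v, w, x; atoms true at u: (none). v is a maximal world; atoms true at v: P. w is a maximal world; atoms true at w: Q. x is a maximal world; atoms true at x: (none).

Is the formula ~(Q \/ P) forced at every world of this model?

No

Not every world: u ||-/- ~(Q \/ P).
u ||-/- ~(Q \/ P) since v is accessible from u and v ||- Q \/ P.
v ||- Q \/ P via the disjunct P.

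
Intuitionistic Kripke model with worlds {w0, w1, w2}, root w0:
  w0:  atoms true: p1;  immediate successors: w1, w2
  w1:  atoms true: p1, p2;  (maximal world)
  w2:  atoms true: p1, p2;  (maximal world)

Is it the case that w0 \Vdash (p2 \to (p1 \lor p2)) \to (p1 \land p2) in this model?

w0 \nVdash (p2 \to (p1 \lor p2)) \to (p1 \land p2): already at w0 itself, w0 \Vdash p2 \to (p1 \lor p2) but w0 \nVdash p1 \land p2.
w0 \nVdash p1 \land p2 since w0 fails p2.

No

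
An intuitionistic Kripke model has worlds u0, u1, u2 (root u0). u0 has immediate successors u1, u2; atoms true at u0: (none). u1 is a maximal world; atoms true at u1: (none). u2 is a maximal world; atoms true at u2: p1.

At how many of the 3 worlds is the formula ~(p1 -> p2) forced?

1

u0: does not force it — u0 ||-/- ~(p1 -> p2) since u1 is accessible from u0 and u1 ||- p1 -> p2.
u1: does not force it — u1 ||-/- ~(p1 -> p2) since u1 is accessible from u1 and u1 ||- p1 -> p2.
u2: forces it.
Worlds forcing the formula: {u2}.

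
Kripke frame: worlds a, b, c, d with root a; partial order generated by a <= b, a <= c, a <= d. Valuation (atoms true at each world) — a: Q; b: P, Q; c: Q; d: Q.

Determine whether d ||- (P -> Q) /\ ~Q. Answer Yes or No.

No

d ||-/- (P -> Q) /\ ~Q since d fails ~Q.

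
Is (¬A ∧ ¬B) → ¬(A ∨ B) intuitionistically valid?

This is a constructively valid De Morgan direction (conjunction of negations to negated disjunction), which is intuitionistically derivable.
If both ¬A and ¬B hold at a world, no accessible world forces A or forces B, so none forces A ∨ B.

Yes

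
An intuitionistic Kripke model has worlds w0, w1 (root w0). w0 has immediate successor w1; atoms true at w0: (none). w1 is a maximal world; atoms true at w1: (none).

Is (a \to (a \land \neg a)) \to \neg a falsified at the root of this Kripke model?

No

w0 \Vdash (a \to (a \land \neg a)) \to \neg a: every world accessible from w0 that forces a \to (a \land \neg a) (namely w0, w1) also forces \neg a.
So the root w0 forces (a \to (a \land \neg a)) \to \neg a; the model is not a countermodel.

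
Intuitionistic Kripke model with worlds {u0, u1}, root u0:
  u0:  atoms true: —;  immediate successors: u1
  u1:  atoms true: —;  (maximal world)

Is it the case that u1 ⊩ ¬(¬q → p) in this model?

u1 ⊩ ¬(¬q → p): no world accessible from u1 forces ¬q → p.

Yes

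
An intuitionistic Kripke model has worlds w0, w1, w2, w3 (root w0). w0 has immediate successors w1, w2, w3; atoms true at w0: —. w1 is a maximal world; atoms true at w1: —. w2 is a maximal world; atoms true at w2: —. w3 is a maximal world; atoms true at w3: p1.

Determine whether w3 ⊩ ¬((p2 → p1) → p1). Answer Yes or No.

w3 ⊮ ¬((p2 → p1) → p1) since w3 is accessible from w3 and w3 ⊩ (p2 → p1) → p1.
w3 ⊩ (p2 → p1) → p1: every world accessible from w3 that forces p2 → p1 (namely w3) also forces p1.

No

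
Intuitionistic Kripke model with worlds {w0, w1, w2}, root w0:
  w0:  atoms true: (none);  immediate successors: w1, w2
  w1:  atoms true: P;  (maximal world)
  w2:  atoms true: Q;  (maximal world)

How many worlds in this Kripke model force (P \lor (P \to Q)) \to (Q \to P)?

1

w0: does not force it — w0 \nVdash (P \lor (P \to Q)) \to (Q \to P): at the accessible world w2, w2 \Vdash P \lor (P \to Q) but w2 \nVdash Q \to P.
w1: forces it.
w2: does not force it — w2 \nVdash (P \lor (P \to Q)) \to (Q \to P): already at w2 itself, w2 \Vdash P \lor (P \to Q) but w2 \nVdash Q \to P.
Worlds forcing the formula: {w1}.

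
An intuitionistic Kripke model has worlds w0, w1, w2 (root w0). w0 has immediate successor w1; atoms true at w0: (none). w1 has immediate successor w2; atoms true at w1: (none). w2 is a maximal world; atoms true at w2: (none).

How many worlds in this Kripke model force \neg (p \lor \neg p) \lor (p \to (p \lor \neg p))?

3

w0: forces it.
w1: forces it.
w2: forces it.
Worlds forcing the formula: {w0, w1, w2}.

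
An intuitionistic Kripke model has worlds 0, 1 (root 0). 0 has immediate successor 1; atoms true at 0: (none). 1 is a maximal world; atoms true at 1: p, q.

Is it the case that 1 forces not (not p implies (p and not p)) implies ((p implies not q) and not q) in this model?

1 forces not (not p implies (p and not p)) implies ((p implies not q) and not q) vacuously: no world accessible from 1 forces the antecedent not (not p implies (p and not p)).

Yes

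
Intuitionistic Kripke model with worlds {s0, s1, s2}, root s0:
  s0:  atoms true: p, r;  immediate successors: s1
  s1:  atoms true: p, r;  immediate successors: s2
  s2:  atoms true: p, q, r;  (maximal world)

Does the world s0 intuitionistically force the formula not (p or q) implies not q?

s0 forces not (p or q) implies not q vacuously: no world accessible from s0 forces the antecedent not (p or q).

Yes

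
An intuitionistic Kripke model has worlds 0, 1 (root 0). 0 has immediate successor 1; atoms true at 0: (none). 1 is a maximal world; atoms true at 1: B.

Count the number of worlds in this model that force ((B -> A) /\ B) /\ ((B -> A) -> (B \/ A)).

0

0: does not force it — 0 ||-/- ((B -> A) /\ B) /\ ((B -> A) -> (B \/ A)) since 0 fails (B -> A) /\ B.
1: does not force it — 1 ||-/- ((B -> A) /\ B) /\ ((B -> A) -> (B \/ A)) since 1 fails (B -> A) /\ B.
Worlds forcing the formula: { }.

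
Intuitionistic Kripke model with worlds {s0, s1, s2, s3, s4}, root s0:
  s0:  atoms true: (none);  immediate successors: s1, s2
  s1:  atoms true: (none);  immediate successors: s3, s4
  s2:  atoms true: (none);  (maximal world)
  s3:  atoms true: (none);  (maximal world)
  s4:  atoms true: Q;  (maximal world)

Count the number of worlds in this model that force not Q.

s0: does not force it — s0 does not force not Q since s4 is accessible from s0 and s4 forces Q.
s1: does not force it — s1 does not force not Q since s4 is accessible from s1 and s4 forces Q.
s2: forces it.
s3: forces it.
s4: does not force it — s4 does not force not Q since s4 is accessible from s4 and s4 forces Q.
Worlds forcing the formula: {s2, s3}.

2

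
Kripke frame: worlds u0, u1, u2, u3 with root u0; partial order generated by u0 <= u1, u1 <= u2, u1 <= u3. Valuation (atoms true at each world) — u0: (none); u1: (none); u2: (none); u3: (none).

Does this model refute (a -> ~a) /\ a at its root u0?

u0 ||-/- (a -> ~a) /\ a since u0 fails a.
So the root u0 does not force (a -> ~a) /\ a; the model is a countermodel.

Yes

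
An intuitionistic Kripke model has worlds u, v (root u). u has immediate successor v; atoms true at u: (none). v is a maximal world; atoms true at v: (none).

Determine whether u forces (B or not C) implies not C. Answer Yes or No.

Yes

u forces (B or not C) implies not C: every world accessible from u that forces B or not C (namely u, v) also forces not C.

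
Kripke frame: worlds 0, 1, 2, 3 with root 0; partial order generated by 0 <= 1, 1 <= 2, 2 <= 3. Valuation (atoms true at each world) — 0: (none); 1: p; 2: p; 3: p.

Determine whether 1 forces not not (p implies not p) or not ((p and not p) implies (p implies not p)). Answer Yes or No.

No

1 does not force not not (p implies not p) or not ((p and not p) implies (p implies not p)): neither disjunct is forced at 1.
1 does not force not not (p implies not p) since 1 is accessible from 1 and 1 forces not (p implies not p).
1 forces not (p implies not p): no world accessible from 1 forces p implies not p.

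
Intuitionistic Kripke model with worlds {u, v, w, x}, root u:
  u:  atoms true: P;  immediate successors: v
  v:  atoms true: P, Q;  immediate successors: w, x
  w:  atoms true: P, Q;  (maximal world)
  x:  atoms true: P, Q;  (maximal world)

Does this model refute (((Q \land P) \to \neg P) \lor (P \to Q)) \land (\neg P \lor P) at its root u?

Yes

u \nVdash (((Q \land P) \to \neg P) \lor (P \to Q)) \land (\neg P \lor P) since u fails ((Q \land P) \to \neg P) \lor (P \to Q).
So the root u does not force (((Q \land P) \to \neg P) \lor (P \to Q)) \land (\neg P \lor P); the model is a countermodel.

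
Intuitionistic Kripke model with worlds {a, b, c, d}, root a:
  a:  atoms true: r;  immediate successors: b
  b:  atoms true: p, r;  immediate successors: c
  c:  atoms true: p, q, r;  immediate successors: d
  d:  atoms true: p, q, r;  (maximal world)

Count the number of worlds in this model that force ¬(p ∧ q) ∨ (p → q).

a: does not force it — a ⊮ ¬(p ∧ q) ∨ (p → q): neither disjunct is forced at a.
b: does not force it.
c: forces it.
d: forces it.
Worlds forcing the formula: {c, d}.

2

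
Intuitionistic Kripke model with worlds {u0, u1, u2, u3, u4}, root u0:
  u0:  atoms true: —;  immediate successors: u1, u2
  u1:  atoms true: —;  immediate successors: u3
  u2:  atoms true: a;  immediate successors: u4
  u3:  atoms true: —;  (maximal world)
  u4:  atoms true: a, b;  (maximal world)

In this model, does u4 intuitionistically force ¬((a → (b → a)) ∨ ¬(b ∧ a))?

No

u4 ⊮ ¬((a → (b → a)) ∨ ¬(b ∧ a)) since u4 is accessible from u4 and u4 ⊩ (a → (b → a)) ∨ ¬(b ∧ a).
u4 ⊩ (a → (b → a)) ∨ ¬(b ∧ a) via the disjunct a → (b → a).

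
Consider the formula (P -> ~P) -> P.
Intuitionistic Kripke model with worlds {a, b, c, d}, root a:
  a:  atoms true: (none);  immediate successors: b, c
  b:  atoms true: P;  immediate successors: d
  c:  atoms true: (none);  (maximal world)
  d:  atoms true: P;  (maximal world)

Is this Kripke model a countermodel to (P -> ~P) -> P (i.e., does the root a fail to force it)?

a ||-/- (P -> ~P) -> P: at the accessible world c, c ||- P -> ~P but c ||-/- P.
c lacks atom P, so c ||-/- P.
So the root a does not force (P -> ~P) -> P; the model is a countermodel.

Yes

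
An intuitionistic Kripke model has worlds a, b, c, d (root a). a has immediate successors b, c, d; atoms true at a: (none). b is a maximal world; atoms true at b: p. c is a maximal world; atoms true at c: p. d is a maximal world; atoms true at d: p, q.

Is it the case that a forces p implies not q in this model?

a does not force p implies not q: at the accessible world d, d forces p but d does not force not q.
d does not force not q since d is accessible from d and d forces q.

No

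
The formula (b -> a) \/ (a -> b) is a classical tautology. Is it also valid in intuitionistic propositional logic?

This is the Gödel–Dummett linearity axiom, which is not intuitionistically valid.
A Kripke countermodel: worlds u0, u1, u2; order generated by u0 <= u1, u0 <= u2; atoms true at each world — u0:{}; u1:{b}; u2:{a}.
u0 ||-/- (b -> a) \/ (a -> b): neither disjunct is forced at u0.
u0 ||-/- b -> a: at the accessible world u1, u1 ||- b but u1 ||-/- a.
u1 lacks atom a, so u1 ||-/- a.
So the root u0 does not force the formula.

No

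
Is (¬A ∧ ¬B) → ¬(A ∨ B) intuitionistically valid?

This is a constructively valid De Morgan direction (conjunction of negations to negated disjunction), which is intuitionistically derivable.
If both ¬A and ¬B hold at a world, no accessible world forces A or forces B, so none forces A ∨ B.

Yes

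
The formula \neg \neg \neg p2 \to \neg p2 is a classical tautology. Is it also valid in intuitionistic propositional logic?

This is triple-negation reduction, which is intuitionistically derivable.
Assume \neg \neg \neg p2 and suppose p2. Then \neg \neg p2 (double-negation introduction), contradicting \neg \neg \neg p2. So \neg p2.

Yes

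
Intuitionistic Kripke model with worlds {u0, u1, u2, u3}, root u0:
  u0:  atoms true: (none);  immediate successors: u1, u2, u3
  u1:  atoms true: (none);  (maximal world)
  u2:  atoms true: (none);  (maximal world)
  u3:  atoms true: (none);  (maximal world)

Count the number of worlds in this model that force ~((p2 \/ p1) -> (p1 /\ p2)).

u0: does not force it — u0 ||-/- ~((p2 \/ p1) -> (p1 /\ p2)) since u0 is accessible from u0 and u0 ||- (p2 \/ p1) -> (p1 /\ p2).
u1: does not force it.
u2: does not force it.
u3: does not force it.
Worlds forcing the formula: { }.

0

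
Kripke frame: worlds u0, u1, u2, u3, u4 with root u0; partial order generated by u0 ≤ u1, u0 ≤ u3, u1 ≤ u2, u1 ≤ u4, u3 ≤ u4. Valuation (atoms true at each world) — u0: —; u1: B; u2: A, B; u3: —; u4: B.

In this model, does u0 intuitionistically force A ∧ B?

u0 ⊮ A ∧ B since u0 fails A.

No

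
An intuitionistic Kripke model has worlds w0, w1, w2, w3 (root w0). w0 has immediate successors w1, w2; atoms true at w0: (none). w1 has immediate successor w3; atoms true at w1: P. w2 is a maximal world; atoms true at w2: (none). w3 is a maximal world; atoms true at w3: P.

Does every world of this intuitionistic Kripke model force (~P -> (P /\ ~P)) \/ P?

No

Not every world: w0 ||-/- (~P -> (P /\ ~P)) \/ P.
w0 ||-/- (~P -> (P /\ ~P)) \/ P: neither disjunct is forced at w0.
w0 ||-/- ~P -> (P /\ ~P): at the accessible world w2, w2 ||- ~P but w2 ||-/- P /\ ~P.
w2 ||-/- P /\ ~P since w2 fails P.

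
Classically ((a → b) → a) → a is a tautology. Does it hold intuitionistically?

No

This is Peirce's law, which is not intuitionistically valid.
A Kripke countermodel: worlds u0, u1; order generated by u0 ≤ u1; atoms true at each world — u0:{}; u1:{a}.
u0 ⊮ ((a → b) → a) → a: already at u0 itself, u0 ⊩ (a → b) → a but u0 ⊮ a.
u0 lacks atom a, so u0 ⊮ a.
So the root u0 does not force the formula.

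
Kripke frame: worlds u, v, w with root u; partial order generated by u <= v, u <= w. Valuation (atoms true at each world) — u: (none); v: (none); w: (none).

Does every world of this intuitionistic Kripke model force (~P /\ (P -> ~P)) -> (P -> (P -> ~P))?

u ||- (~P /\ (P -> ~P)) -> (P -> (P -> ~P)): every world accessible from u that forces ~P /\ (P -> ~P) (namely u, v, w) also forces P -> (P -> ~P).
Since the root u forces (~P /\ (P -> ~P)) -> (P -> (P -> ~P)) and forcing is persistent (monotone upward), every world forces it.

Yes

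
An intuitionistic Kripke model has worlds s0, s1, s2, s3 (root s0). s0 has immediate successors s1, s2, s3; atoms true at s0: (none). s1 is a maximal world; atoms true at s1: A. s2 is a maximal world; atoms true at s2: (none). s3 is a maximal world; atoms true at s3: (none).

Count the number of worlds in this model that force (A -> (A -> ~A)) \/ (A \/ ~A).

s0: does not force it — s0 ||-/- (A -> (A -> ~A)) \/ (A \/ ~A): neither disjunct is forced at s0.
s1: forces it.
s2: forces it.
s3: forces it.
Worlds forcing the formula: {s1, s2, s3}.

3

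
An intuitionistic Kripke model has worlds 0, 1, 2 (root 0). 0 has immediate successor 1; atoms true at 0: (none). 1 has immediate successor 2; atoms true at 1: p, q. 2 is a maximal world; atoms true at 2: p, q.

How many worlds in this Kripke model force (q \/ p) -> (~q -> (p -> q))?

0: forces it.
1: forces it.
2: forces it.
Worlds forcing the formula: {0, 1, 2}.

3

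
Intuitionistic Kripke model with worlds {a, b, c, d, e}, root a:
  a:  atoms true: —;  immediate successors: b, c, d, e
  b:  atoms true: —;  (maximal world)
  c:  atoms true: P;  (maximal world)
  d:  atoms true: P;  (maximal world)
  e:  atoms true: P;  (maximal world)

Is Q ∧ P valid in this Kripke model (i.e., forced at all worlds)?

Not every world: a ⊮ Q ∧ P.
a ⊮ Q ∧ P since a fails Q.

No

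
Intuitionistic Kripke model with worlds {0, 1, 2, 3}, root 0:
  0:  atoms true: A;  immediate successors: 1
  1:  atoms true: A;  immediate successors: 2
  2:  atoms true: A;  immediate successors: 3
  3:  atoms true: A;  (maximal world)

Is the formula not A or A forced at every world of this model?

0 forces not A or A via the disjunct A.
Since the root 0 forces not A or A and forcing is persistent (monotone upward), every world forces it.

Yes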